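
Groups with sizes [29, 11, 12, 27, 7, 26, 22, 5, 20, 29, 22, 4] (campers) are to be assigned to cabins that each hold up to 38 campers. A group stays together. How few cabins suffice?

7

Total = 29 + 29 + 27 + 26 + 22 + 22 + 20 + 12 + 11 + 7 + 5 + 4 = 214 campers.
Lower bound: ⌈214/38⌉ = 6 cabins.
Also, 7 groups each exceed 19 campers, and no two of those can share a cabin, so at least 7 cabins are needed.
A packing using 7 cabins:
  cabin 1: 29 + 7 = 36
  cabin 2: 29 + 5 + 4 = 38
  cabin 3: 27 + 11 = 38
  cabin 4: 26 + 12 = 38
  cabin 5: 22 = 22
  cabin 6: 22 = 22
  cabin 7: 20 = 20
This matches the lower bound, so 7 is optimal.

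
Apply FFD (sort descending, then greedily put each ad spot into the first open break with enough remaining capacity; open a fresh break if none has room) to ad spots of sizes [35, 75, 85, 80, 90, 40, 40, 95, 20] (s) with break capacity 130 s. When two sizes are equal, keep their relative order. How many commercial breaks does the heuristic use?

Sorted descending: 95, 90, 85, 80, 75, 40, 40, 35, 20.
  95 → break 1 (new)  [load 95/130]
  90 → break 2 (new)  [load 90/130]
  85 → break 3 (new)  [load 85/130]
  80 → break 4 (new)  [load 80/130]
  75 → break 5 (new)  [load 75/130]
  40 → break 2  [load 130/130]
  40 → break 3  [load 125/130]
  35 → break 1  [load 130/130]
  20 → break 4  [load 100/130]
5 commercial breaks opened.

5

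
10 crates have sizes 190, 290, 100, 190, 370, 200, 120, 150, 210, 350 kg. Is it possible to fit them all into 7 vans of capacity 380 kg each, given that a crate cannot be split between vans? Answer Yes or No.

Yes

A valid assignment using 7 vans:
  van 1: 370 = 370
  van 2: 350 = 350
  van 3: 290 = 290
  van 4: 210 + 150 = 360
  van 5: 200 + 120 = 320
  van 6: 190 + 190 = 380
  van 7: 100 = 100
Every load is within 380 kg, so 7 vans suffice.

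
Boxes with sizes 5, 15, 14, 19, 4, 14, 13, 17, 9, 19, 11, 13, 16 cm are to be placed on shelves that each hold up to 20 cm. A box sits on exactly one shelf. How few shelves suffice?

10

Total = 19 + 19 + 17 + 16 + 15 + 14 + 14 + 13 + 13 + 11 + 9 + 5 + 4 = 169 cm.
Lower bound: ⌈169/20⌉ = 9 shelves.
Also, 10 boxes each exceed 10 cm, and no two of those can share a shelf, so at least 10 shelves are needed.
A packing using 10 shelves:
  shelf 1: 19 = 19
  shelf 2: 19 = 19
  shelf 3: 17 = 17
  shelf 4: 16 + 4 = 20
  shelf 5: 15 + 5 = 20
  shelf 6: 14 = 14
  shelf 7: 14 = 14
  shelf 8: 13 = 13
  shelf 9: 13 = 13
  shelf 10: 11 + 9 = 20
This matches the lower bound, so 10 is optimal.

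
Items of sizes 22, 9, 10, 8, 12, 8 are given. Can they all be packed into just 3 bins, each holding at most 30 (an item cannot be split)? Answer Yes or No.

A valid assignment using 3 bins:
  bin 1: 22 + 8 = 30
  bin 2: 12 + 10 + 8 = 30
  bin 3: 9 = 9
Every load is within 30, so 3 bins suffice.

Yes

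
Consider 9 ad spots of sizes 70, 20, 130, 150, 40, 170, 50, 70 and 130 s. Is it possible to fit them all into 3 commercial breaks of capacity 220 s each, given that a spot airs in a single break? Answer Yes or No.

No

Total = 830 s; ⌈830/220⌉ = 4.
At least 4 commercial breaks are required, but only 3 are allowed.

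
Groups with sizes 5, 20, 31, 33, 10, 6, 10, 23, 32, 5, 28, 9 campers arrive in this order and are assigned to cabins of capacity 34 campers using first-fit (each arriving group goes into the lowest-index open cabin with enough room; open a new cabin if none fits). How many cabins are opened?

7

  5 → cabin 1 (new)  [load 5/34]
  20 → cabin 1  [load 25/34]
  31 → cabin 2 (new)  [load 31/34]
  33 → cabin 3 (new)  [load 33/34]
  10 → cabin 4 (new)  [load 10/34]
  6 → cabin 1  [load 31/34]
  10 → cabin 4  [load 20/34]
  23 → cabin 5 (new)  [load 23/34]
  32 → cabin 6 (new)  [load 32/34]
  5 → cabin 4  [load 25/34]
  28 → cabin 7 (new)  [load 28/34]
  9 → cabin 4  [load 34/34]
7 cabins opened.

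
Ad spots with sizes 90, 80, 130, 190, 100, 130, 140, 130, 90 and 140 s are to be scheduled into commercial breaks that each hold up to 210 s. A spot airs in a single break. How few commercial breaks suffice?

Total = 190 + 140 + 140 + 130 + 130 + 130 + 100 + 90 + 90 + 80 = 1220 s.
Lower bound: ⌈1220/210⌉ = 6 commercial breaks.
A packing using 8 commercial breaks:
  break 1: 190 = 190
  break 2: 140 = 140
  break 3: 140 = 140
  break 4: 130 + 80 = 210
  break 5: 130 = 130
  break 6: 130 = 130
  break 7: 100 + 90 = 190
  break 8: 90 = 90
No arrangement into 7 commercial breaks stays within capacity, so 8 is optimal.

8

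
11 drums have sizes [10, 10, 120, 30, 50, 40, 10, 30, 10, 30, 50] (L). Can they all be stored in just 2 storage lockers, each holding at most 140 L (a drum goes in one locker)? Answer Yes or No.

Total = 390 L; ⌈390/140⌉ = 3.
At least 3 storage lockers are required, but only 2 are allowed.

No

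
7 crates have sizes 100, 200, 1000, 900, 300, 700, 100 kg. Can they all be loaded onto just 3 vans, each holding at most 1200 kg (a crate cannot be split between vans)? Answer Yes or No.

A valid assignment using 3 vans:
  van 1: 1000 + 200 = 1200
  van 2: 900 + 300 = 1200
  van 3: 700 + 100 + 100 = 900
Every load is within 1200 kg, so 3 vans suffice.

Yes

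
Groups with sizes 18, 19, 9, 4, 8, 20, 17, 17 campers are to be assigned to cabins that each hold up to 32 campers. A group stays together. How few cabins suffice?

Total = 20 + 19 + 18 + 17 + 17 + 9 + 8 + 4 = 112 campers.
Lower bound: ⌈112/32⌉ = 4 cabins.
Also, 5 groups each exceed 16 campers, and no two of those can share a cabin, so at least 5 cabins are needed.
A packing using 5 cabins:
  cabin 1: 20 + 9 = 29
  cabin 2: 19 + 8 + 4 = 31
  cabin 3: 18 = 18
  cabin 4: 17 = 17
  cabin 5: 17 = 17
This matches the lower bound, so 5 is optimal.

5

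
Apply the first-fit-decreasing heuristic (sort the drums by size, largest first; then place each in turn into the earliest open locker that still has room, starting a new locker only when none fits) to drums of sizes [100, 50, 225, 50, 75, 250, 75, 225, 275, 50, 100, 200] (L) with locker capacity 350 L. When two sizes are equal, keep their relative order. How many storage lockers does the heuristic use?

5

Sorted descending: 275, 250, 225, 225, 200, 100, 100, 75, 75, 50, 50, 50.
  275 → locker 1 (new)  [load 275/350]
  250 → locker 2 (new)  [load 250/350]
  225 → locker 3 (new)  [load 225/350]
  225 → locker 4 (new)  [load 225/350]
  200 → locker 5 (new)  [load 200/350]
  100 → locker 2  [load 350/350]
  100 → locker 3  [load 325/350]
  75 → locker 1  [load 350/350]
  75 → locker 4  [load 300/350]
  50 → locker 4  [load 350/350]
  50 → locker 5  [load 250/350]
  50 → locker 5  [load 300/350]
5 storage lockers opened.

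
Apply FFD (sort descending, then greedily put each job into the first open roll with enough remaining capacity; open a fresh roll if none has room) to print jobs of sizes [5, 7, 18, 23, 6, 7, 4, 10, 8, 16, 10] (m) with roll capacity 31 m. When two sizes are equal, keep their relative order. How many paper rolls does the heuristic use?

Sorted descending: 23, 18, 16, 10, 10, 8, 7, 7, 6, 5, 4.
  23 → roll 1 (new)  [load 23/31]
  18 → roll 2 (new)  [load 18/31]
  16 → roll 3 (new)  [load 16/31]
  10 → roll 2  [load 28/31]
  10 → roll 3  [load 26/31]
  8 → roll 1  [load 31/31]
  7 → roll 4 (new)  [load 7/31]
  7 → roll 4  [load 14/31]
  6 → roll 4  [load 20/31]
  5 → roll 3  [load 31/31]
  4 → roll 4  [load 24/31]
4 paper rolls opened.

4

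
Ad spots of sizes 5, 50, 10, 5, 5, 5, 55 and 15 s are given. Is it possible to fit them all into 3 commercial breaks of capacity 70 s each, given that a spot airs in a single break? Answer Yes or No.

Yes

A valid assignment using 3 commercial breaks:
  break 1: 55 + 15 = 70
  break 2: 50 + 10 + 5 + 5 = 70
  break 3: 5 + 5 = 10
Every load is within 70 s, so 3 commercial breaks suffice.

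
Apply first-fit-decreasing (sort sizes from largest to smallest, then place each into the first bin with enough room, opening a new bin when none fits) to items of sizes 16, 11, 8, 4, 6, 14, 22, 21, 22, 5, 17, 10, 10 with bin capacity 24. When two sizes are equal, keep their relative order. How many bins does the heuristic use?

8

Sorted descending: 22, 22, 21, 17, 16, 14, 11, 10, 10, 8, 6, 5, 4.
  22 → bin 1 (new)  [load 22/24]
  22 → bin 2 (new)  [load 22/24]
  21 → bin 3 (new)  [load 21/24]
  17 → bin 4 (new)  [load 17/24]
  16 → bin 5 (new)  [load 16/24]
  14 → bin 6 (new)  [load 14/24]
  11 → bin 7 (new)  [load 11/24]
  10 → bin 6  [load 24/24]
  10 → bin 7  [load 21/24]
  8 → bin 5  [load 24/24]
  6 → bin 4  [load 23/24]
  5 → bin 8 (new)  [load 5/24]
  4 → bin 8  [load 9/24]
8 bins opened.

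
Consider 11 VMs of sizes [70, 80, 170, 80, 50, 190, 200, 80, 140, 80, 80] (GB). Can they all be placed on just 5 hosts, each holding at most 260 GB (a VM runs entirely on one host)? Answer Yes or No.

Yes

A valid assignment using 5 hosts:
  host 1: 200 + 50 = 250
  host 2: 190 + 70 = 260
  host 3: 170 + 80 = 250
  host 4: 140 + 80 = 220
  host 5: 80 + 80 + 80 = 240
Every load is within 260 GB, so 5 hosts suffice.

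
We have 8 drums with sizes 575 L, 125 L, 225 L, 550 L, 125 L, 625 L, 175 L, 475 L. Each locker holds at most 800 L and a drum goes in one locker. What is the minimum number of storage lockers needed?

4

Total = 625 + 575 + 550 + 475 + 225 + 175 + 125 + 125 = 2875 L.
Lower bound: ⌈2875/800⌉ = 4 storage lockers.
A packing using 4 storage lockers:
  locker 1: 625 + 175 = 800
  locker 2: 575 + 225 = 800
  locker 3: 550 + 125 + 125 = 800
  locker 4: 475 = 475
This matches the lower bound, so 4 is optimal.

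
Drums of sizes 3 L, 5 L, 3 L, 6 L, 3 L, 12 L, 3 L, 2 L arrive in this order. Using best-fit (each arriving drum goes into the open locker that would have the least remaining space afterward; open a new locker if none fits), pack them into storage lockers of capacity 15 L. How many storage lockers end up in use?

3

  3 → locker 1 (new)  [load 3/15]
  5 → locker 1  [load 8/15]
  3 → locker 1  [load 11/15]
  6 → locker 2 (new)  [load 6/15]
  3 → locker 1  [load 14/15]
  12 → locker 3 (new)  [load 12/15]
  3 → locker 3  [load 15/15]
  2 → locker 2  [load 8/15]
3 storage lockers opened.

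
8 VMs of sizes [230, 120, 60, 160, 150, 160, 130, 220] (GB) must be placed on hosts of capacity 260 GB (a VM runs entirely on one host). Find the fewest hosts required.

Total = 230 + 220 + 160 + 160 + 150 + 130 + 120 + 60 = 1230 GB.
Lower bound: ⌈1230/260⌉ = 5 hosts.
A packing using 6 hosts:
  host 1: 230 = 230
  host 2: 220 = 220
  host 3: 160 + 60 = 220
  host 4: 160 = 160
  host 5: 150 = 150
  host 6: 130 + 120 = 250
No arrangement into 5 hosts stays within capacity, so 6 is optimal.

6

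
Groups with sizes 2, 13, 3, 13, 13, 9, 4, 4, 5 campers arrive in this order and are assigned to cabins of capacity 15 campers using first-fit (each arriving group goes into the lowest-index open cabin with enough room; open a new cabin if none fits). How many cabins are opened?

  2 → cabin 1 (new)  [load 2/15]
  13 → cabin 1  [load 15/15]
  3 → cabin 2 (new)  [load 3/15]
  13 → cabin 3 (new)  [load 13/15]
  13 → cabin 4 (new)  [load 13/15]
  9 → cabin 2  [load 12/15]
  4 → cabin 5 (new)  [load 4/15]
  4 → cabin 5  [load 8/15]
  5 → cabin 5  [load 13/15]
5 cabins opened.

5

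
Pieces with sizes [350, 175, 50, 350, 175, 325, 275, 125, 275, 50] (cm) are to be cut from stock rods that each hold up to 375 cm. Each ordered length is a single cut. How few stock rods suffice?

7

Total = 350 + 350 + 325 + 275 + 275 + 175 + 175 + 125 + 50 + 50 = 2150 cm.
Lower bound: ⌈2150/375⌉ = 6 stock rods.
A packing using 7 stock rods:
  stock rod 1: 350 = 350
  stock rod 2: 350 = 350
  stock rod 3: 325 + 50 = 375
  stock rod 4: 275 + 50 = 325
  stock rod 5: 275 = 275
  stock rod 6: 175 + 175 = 350
  stock rod 7: 125 = 125
No arrangement into 6 stock rods stays within capacity, so 7 is optimal.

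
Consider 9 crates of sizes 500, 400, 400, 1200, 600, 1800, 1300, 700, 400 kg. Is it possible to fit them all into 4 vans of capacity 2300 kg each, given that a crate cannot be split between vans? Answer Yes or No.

A valid assignment using 4 vans:
  van 1: 1800 + 500 = 2300
  van 2: 1300 + 700 = 2000
  van 3: 1200 + 600 + 400 = 2200
  van 4: 400 + 400 = 800
Every load is within 2300 kg, so 4 vans suffice.

Yes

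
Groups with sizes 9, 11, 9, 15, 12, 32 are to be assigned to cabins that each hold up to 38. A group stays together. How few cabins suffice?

Total = 32 + 15 + 12 + 11 + 9 + 9 = 88.
Lower bound: ⌈88/38⌉ = 3 cabins.
A packing using 3 cabins:
  cabin 1: 32 = 32
  cabin 2: 15 + 12 + 11 = 38
  cabin 3: 9 + 9 = 18
This matches the lower bound, so 3 is optimal.

3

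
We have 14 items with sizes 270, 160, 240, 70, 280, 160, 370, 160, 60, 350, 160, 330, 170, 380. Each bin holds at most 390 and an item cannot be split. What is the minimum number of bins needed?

Total = 380 + 370 + 350 + 330 + 280 + 270 + 240 + 170 + 160 + 160 + 160 + 160 + 70 + 60 = 3160.
Lower bound: ⌈3160/390⌉ = 9 bins.
A packing using 10 bins:
  bin 1: 380 = 380
  bin 2: 370 = 370
  bin 3: 350 = 350
  bin 4: 330 + 60 = 390
  bin 5: 280 + 70 = 350
  bin 6: 270 = 270
  bin 7: 240 = 240
  bin 8: 170 + 160 = 330
  bin 9: 160 + 160 = 320
  bin 10: 160 = 160
No arrangement into 9 bins stays within capacity, so 10 is optimal.

10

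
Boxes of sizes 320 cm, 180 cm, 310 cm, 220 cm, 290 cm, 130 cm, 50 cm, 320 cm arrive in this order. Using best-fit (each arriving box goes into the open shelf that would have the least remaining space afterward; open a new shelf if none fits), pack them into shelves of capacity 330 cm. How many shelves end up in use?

  320 → shelf 1 (new)  [load 320/330]
  180 → shelf 2 (new)  [load 180/330]
  310 → shelf 3 (new)  [load 310/330]
  220 → shelf 4 (new)  [load 220/330]
  290 → shelf 5 (new)  [load 290/330]
  130 → shelf 2  [load 310/330]
  50 → shelf 4  [load 270/330]
  320 → shelf 6 (new)  [load 320/330]
6 shelves opened.

6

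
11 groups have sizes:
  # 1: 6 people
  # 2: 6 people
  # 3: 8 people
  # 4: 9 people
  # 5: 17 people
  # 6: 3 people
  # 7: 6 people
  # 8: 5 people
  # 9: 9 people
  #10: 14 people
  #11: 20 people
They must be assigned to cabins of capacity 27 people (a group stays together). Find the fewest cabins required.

4

Total = 20 + 17 + 14 + 9 + 9 + 8 + 6 + 6 + 6 + 5 + 3 = 103 people.
Lower bound: ⌈103/27⌉ = 4 cabins.
A packing using 4 cabins:
  cabin 1: 20 + 6 = 26
  cabin 2: 17 + 9 = 26
  cabin 3: 14 + 9 + 3 = 26
  cabin 4: 8 + 6 + 6 + 5 = 25
This matches the lower bound, so 4 is optimal.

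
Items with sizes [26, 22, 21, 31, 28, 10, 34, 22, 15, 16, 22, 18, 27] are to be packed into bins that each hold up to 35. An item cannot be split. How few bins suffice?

11

Total = 34 + 31 + 28 + 27 + 26 + 22 + 22 + 22 + 21 + 18 + 16 + 15 + 10 = 292.
Lower bound: ⌈292/35⌉ = 9 bins.
Also, 10 items each exceed 35/2, and no two of those can share a bin, so at least 10 bins are needed.
A packing using 11 bins:
  bin 1: 34 = 34
  bin 2: 31 = 31
  bin 3: 28 = 28
  bin 4: 27 = 27
  bin 5: 26 = 26
  bin 6: 22 + 10 = 32
  bin 7: 22 = 22
  bin 8: 22 = 22
  bin 9: 21 = 21
  bin 10: 18 + 16 = 34
  bin 11: 15 = 15
No arrangement into 10 bins stays within capacity, so 11 is optimal.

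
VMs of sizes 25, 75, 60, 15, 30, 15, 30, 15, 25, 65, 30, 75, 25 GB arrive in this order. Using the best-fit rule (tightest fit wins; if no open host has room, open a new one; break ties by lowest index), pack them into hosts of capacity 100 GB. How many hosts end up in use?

5

  25 → host 1 (new)  [load 25/100]
  75 → host 1  [load 100/100]
  60 → host 2 (new)  [load 60/100]
  15 → host 2  [load 75/100]
  30 → host 3 (new)  [load 30/100]
  15 → host 2  [load 90/100]
  30 → host 3  [load 60/100]
  15 → host 3  [load 75/100]
  25 → host 3  [load 100/100]
  65 → host 4 (new)  [load 65/100]
  30 → host 4  [load 95/100]
  75 → host 5 (new)  [load 75/100]
  25 → host 5  [load 100/100]
5 hosts opened.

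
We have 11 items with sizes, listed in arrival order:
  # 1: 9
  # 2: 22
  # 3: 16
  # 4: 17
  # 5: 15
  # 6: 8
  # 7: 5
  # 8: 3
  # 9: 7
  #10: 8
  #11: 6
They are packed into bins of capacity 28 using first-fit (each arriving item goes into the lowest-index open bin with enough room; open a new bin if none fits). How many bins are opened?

  9 → bin 1 (new)  [load 9/28]
  22 → bin 2 (new)  [load 22/28]
  16 → bin 1  [load 25/28]
  17 → bin 3 (new)  [load 17/28]
  15 → bin 4 (new)  [load 15/28]
  8 → bin 3  [load 25/28]
  5 → bin 2  [load 27/28]
  3 → bin 1  [load 28/28]
  7 → bin 4  [load 22/28]
  8 → bin 5 (new)  [load 8/28]
  6 → bin 4  [load 28/28]
5 bins opened.

5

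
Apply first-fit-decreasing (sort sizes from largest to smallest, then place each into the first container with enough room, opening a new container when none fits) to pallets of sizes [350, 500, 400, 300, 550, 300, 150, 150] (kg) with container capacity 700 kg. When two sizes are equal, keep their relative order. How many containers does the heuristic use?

4

Sorted descending: 550, 500, 400, 350, 300, 300, 150, 150.
  550 → container 1 (new)  [load 550/700]
  500 → container 2 (new)  [load 500/700]
  400 → container 3 (new)  [load 400/700]
  350 → container 4 (new)  [load 350/700]
  300 → container 3  [load 700/700]
  300 → container 4  [load 650/700]
  150 → container 1  [load 700/700]
  150 → container 2  [load 650/700]
4 containers opened.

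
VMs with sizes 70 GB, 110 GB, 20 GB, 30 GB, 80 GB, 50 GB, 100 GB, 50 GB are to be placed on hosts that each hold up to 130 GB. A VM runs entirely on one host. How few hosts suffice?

4

Total = 110 + 100 + 80 + 70 + 50 + 50 + 30 + 20 = 510 GB.
Lower bound: ⌈510/130⌉ = 4 hosts.
A packing using 4 hosts:
  host 1: 110 + 20 = 130
  host 2: 100 + 30 = 130
  host 3: 80 + 50 = 130
  host 4: 70 + 50 = 120
This matches the lower bound, so 4 is optimal.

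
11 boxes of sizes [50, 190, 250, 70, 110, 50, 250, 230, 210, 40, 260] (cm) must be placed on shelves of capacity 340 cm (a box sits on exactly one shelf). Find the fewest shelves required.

Total = 260 + 250 + 250 + 230 + 210 + 190 + 110 + 70 + 50 + 50 + 40 = 1710 cm.
Lower bound: ⌈1710/340⌉ = 6 shelves.
A packing using 6 shelves:
  shelf 1: 260 + 70 = 330
  shelf 2: 250 + 50 + 40 = 340
  shelf 3: 250 + 50 = 300
  shelf 4: 230 + 110 = 340
  shelf 5: 210 = 210
  shelf 6: 190 = 190
This matches the lower bound, so 6 is optimal.

6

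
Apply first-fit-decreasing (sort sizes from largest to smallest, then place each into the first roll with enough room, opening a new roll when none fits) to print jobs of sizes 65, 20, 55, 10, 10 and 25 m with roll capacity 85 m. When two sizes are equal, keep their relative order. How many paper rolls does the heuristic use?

3

Sorted descending: 65, 55, 25, 20, 10, 10.
  65 → roll 1 (new)  [load 65/85]
  55 → roll 2 (new)  [load 55/85]
  25 → roll 2  [load 80/85]
  20 → roll 1  [load 85/85]
  10 → roll 3 (new)  [load 10/85]
  10 → roll 3  [load 20/85]
3 paper rolls opened.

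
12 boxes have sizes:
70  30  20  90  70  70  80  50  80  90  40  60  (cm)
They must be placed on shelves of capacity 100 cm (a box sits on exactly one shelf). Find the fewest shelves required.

Total = 90 + 90 + 80 + 80 + 70 + 70 + 70 + 60 + 50 + 40 + 30 + 20 = 750 cm.
Lower bound: ⌈750/100⌉ = 8 shelves.
A packing using 9 shelves:
  shelf 1: 90 = 90
  shelf 2: 90 = 90
  shelf 3: 80 + 20 = 100
  shelf 4: 80 = 80
  shelf 5: 70 + 30 = 100
  shelf 6: 70 = 70
  shelf 7: 70 = 70
  shelf 8: 60 + 40 = 100
  shelf 9: 50 = 50
No arrangement into 8 shelves stays within capacity, so 9 is optimal.

9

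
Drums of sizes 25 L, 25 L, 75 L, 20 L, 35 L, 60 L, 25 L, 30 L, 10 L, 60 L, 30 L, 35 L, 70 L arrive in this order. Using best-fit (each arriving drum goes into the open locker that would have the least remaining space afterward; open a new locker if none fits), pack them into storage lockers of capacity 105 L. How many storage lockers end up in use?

  25 → locker 1 (new)  [load 25/105]
  25 → locker 1  [load 50/105]
  75 → locker 2 (new)  [load 75/105]
  20 → locker 2  [load 95/105]
  35 → locker 1  [load 85/105]
  60 → locker 3 (new)  [load 60/105]
  25 → locker 3  [load 85/105]
  30 → locker 4 (new)  [load 30/105]
  10 → locker 2  [load 105/105]
  60 → locker 4  [load 90/105]
  30 → locker 5 (new)  [load 30/105]
  35 → locker 5  [load 65/105]
  70 → locker 6 (new)  [load 70/105]
6 storage lockers opened.

6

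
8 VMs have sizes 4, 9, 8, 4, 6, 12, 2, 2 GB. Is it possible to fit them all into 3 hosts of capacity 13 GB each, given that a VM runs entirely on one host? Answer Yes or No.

No

Total = 47 GB; ⌈47/13⌉ = 4.
At least 4 hosts are required, but only 3 are allowed.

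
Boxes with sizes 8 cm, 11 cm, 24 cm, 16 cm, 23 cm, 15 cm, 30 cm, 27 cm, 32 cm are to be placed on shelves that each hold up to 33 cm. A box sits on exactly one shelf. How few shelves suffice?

Total = 32 + 30 + 27 + 24 + 23 + 16 + 15 + 11 + 8 = 186 cm.
Lower bound: ⌈186/33⌉ = 6 shelves.
A packing using 7 shelves:
  shelf 1: 32 = 32
  shelf 2: 30 = 30
  shelf 3: 27 = 27
  shelf 4: 24 + 8 = 32
  shelf 5: 23 = 23
  shelf 6: 16 + 15 = 31
  shelf 7: 11 = 11
No arrangement into 6 shelves stays within capacity, so 7 is optimal.

7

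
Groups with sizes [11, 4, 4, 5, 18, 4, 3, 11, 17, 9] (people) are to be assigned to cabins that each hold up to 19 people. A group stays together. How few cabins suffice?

5

Total = 18 + 17 + 11 + 11 + 9 + 5 + 4 + 4 + 4 + 3 = 86 people.
Lower bound: ⌈86/19⌉ = 5 cabins.
A packing using 5 cabins:
  cabin 1: 18 = 18
  cabin 2: 17 = 17
  cabin 3: 11 + 5 + 3 = 19
  cabin 4: 11 + 4 + 4 = 19
  cabin 5: 9 + 4 = 13
This matches the lower bound, so 5 is optimal.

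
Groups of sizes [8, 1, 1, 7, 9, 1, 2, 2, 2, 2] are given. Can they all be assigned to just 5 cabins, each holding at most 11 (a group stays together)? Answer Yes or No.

Yes

A valid assignment using 4 cabins:
  cabin 1: 9 + 2 = 11
  cabin 2: 8 + 2 + 1 = 11
  cabin 3: 7 + 2 + 2 = 11
  cabin 4: 1 + 1 = 2
That uses only 4 ≤ 5, so 5 cabins are enough.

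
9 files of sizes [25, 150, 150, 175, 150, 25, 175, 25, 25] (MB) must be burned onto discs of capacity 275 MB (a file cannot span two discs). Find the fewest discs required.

5

Total = 175 + 175 + 150 + 150 + 150 + 25 + 25 + 25 + 25 = 900 MB.
Lower bound: ⌈900/275⌉ = 4 discs.
Also, 5 files each exceed 275/2 MB, and no two of those can share a disc, so at least 5 discs are needed.
A packing using 5 discs:
  disc 1: 175 + 25 + 25 + 25 + 25 = 275
  disc 2: 175 = 175
  disc 3: 150 = 150
  disc 4: 150 = 150
  disc 5: 150 = 150
This matches the lower bound, so 5 is optimal.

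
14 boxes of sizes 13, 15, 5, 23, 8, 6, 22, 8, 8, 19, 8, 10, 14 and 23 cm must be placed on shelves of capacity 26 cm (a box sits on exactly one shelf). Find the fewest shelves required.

Total = 23 + 23 + 22 + 19 + 15 + 14 + 13 + 10 + 8 + 8 + 8 + 8 + 6 + 5 = 182 cm.
Lower bound: ⌈182/26⌉ = 7 shelves.
A packing using 8 shelves:
  shelf 1: 23 = 23
  shelf 2: 23 = 23
  shelf 3: 22 = 22
  shelf 4: 19 + 6 = 25
  shelf 5: 15 + 10 = 25
  shelf 6: 14 + 8 = 22
  shelf 7: 13 + 8 + 5 = 26
  shelf 8: 8 + 8 = 16
No arrangement into 7 shelves stays within capacity, so 8 is optimal.

8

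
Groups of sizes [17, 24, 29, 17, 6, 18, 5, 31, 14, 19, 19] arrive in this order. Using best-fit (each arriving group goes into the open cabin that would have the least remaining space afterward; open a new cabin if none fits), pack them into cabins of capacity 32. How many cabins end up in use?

  17 → cabin 1 (new)  [load 17/32]
  24 → cabin 2 (new)  [load 24/32]
  29 → cabin 3 (new)  [load 29/32]
  17 → cabin 4 (new)  [load 17/32]
  6 → cabin 2  [load 30/32]
  18 → cabin 5 (new)  [load 18/32]
  5 → cabin 5  [load 23/32]
  31 → cabin 6 (new)  [load 31/32]
  14 → cabin 1  [load 31/32]
  19 → cabin 7 (new)  [load 19/32]
  19 → cabin 8 (new)  [load 19/32]
8 cabins opened.

8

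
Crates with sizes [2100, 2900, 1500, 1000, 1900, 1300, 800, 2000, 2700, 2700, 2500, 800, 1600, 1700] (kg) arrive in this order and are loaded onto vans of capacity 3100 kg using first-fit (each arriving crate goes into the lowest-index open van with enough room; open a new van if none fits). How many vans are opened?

  2100 → van 1 (new)  [load 2100/3100]
  2900 → van 2 (new)  [load 2900/3100]
  1500 → van 3 (new)  [load 1500/3100]
  1000 → van 1  [load 3100/3100]
  1900 → van 4 (new)  [load 1900/3100]
  1300 → van 3  [load 2800/3100]
  800 → van 4  [load 2700/3100]
  2000 → van 5 (new)  [load 2000/3100]
  2700 → van 6 (new)  [load 2700/3100]
  2700 → van 7 (new)  [load 2700/3100]
  2500 → van 8 (new)  [load 2500/3100]
  800 → van 5  [load 2800/3100]
  1600 → van 9 (new)  [load 1600/3100]
  1700 → van 10 (new)  [load 1700/3100]
10 vans opened.

10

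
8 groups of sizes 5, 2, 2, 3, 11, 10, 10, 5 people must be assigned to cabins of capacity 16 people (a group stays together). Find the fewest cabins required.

4

Total = 11 + 10 + 10 + 5 + 5 + 3 + 2 + 2 = 48 people.
Lower bound: ⌈48/16⌉ = 3 cabins.
A packing using 4 cabins:
  cabin 1: 11 + 5 = 16
  cabin 2: 10 + 5 = 15
  cabin 3: 10 + 3 + 2 = 15
  cabin 4: 2 = 2
No arrangement into 3 cabins stays within capacity, so 4 is optimal.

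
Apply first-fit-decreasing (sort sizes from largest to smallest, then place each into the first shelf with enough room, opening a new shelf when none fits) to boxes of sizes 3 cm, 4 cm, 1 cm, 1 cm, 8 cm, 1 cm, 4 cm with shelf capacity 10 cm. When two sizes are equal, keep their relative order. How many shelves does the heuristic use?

3

Sorted descending: 8, 4, 4, 3, 1, 1, 1.
  8 → shelf 1 (new)  [load 8/10]
  4 → shelf 2 (new)  [load 4/10]
  4 → shelf 2  [load 8/10]
  3 → shelf 3 (new)  [load 3/10]
  1 → shelf 1  [load 9/10]
  1 → shelf 1  [load 10/10]
  1 → shelf 2  [load 9/10]
3 shelves opened.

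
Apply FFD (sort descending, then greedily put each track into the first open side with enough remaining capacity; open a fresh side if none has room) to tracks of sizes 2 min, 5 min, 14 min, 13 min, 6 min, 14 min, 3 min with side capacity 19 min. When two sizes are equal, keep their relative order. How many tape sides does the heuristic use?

Sorted descending: 14, 14, 13, 6, 5, 3, 2.
  14 → side 1 (new)  [load 14/19]
  14 → side 2 (new)  [load 14/19]
  13 → side 3 (new)  [load 13/19]
  6 → side 3  [load 19/19]
  5 → side 1  [load 19/19]
  3 → side 2  [load 17/19]
  2 → side 2  [load 19/19]
3 tape sides opened.

3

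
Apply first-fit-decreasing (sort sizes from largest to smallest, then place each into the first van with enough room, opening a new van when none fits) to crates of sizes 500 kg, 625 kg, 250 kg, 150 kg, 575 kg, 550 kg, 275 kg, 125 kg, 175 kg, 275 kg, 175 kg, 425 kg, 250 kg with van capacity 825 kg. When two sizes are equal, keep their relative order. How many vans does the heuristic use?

6

Sorted descending: 625, 575, 550, 500, 425, 275, 275, 250, 250, 175, 175, 150, 125.
  625 → van 1 (new)  [load 625/825]
  575 → van 2 (new)  [load 575/825]
  550 → van 3 (new)  [load 550/825]
  500 → van 4 (new)  [load 500/825]
  425 → van 5 (new)  [load 425/825]
  275 → van 3  [load 825/825]
  275 → van 4  [load 775/825]
  250 → van 2  [load 825/825]
  250 → van 5  [load 675/825]
  175 → van 1  [load 800/825]
  175 → van 6 (new)  [load 175/825]
  150 → van 5  [load 825/825]
  125 → van 6  [load 300/825]
6 vans opened.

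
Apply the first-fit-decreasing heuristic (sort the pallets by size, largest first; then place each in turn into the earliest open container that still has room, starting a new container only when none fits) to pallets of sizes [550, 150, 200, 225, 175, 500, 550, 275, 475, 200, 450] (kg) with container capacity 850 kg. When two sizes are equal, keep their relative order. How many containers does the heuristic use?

Sorted descending: 550, 550, 500, 475, 450, 275, 225, 200, 200, 175, 150.
  550 → container 1 (new)  [load 550/850]
  550 → container 2 (new)  [load 550/850]
  500 → container 3 (new)  [load 500/850]
  475 → container 4 (new)  [load 475/850]
  450 → container 5 (new)  [load 450/850]
  275 → container 1  [load 825/850]
  225 → container 2  [load 775/850]
  200 → container 3  [load 700/850]
  200 → container 4  [load 675/850]
  175 → container 4  [load 850/850]
  150 → container 3  [load 850/850]
5 containers opened.

5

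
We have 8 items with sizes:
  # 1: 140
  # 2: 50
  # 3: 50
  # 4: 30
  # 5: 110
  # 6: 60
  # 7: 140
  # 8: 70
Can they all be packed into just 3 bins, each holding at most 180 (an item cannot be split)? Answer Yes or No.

No

Total = 650; ⌈650/180⌉ = 4.
At least 4 bins are required, but only 3 are allowed.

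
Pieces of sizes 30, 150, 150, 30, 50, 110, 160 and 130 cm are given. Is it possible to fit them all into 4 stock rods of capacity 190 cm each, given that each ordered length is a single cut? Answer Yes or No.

No

Total = 810 cm; ⌈810/190⌉ = 5.
At least 5 stock rods are required, but only 4 are allowed.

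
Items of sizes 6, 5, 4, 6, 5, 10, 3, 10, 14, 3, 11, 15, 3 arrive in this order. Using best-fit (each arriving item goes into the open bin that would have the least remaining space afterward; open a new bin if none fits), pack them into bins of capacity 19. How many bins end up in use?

  6 → bin 1 (new)  [load 6/19]
  5 → bin 1  [load 11/19]
  4 → bin 1  [load 15/19]
  6 → bin 2 (new)  [load 6/19]
  5 → bin 2  [load 11/19]
  10 → bin 3 (new)  [load 10/19]
  3 → bin 1  [load 18/19]
  10 → bin 4 (new)  [load 10/19]
  14 → bin 5 (new)  [load 14/19]
  3 → bin 5  [load 17/19]
  11 → bin 6 (new)  [load 11/19]
  15 → bin 7 (new)  [load 15/19]
  3 → bin 7  [load 18/19]
7 bins opened.

7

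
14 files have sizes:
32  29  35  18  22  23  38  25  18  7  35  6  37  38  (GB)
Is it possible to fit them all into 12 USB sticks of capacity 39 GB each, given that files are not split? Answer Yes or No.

A valid assignment using 11 USB sticks:
  USB stick 1: 38 = 38
  USB stick 2: 38 = 38
  USB stick 3: 37 = 37
  USB stick 4: 35 = 35
  USB stick 5: 35 = 35
  USB stick 6: 32 + 7 = 39
  USB stick 7: 29 + 6 = 35
  USB stick 8: 25 = 25
  USB stick 9: 23 = 23
  USB stick 10: 22 = 22
  USB stick 11: 18 + 18 = 36
That uses only 11 ≤ 12, so 12 USB sticks are enough.

Yes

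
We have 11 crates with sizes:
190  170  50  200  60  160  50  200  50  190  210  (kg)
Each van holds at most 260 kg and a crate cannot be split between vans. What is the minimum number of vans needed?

7

Total = 210 + 200 + 200 + 190 + 190 + 170 + 160 + 60 + 50 + 50 + 50 = 1530 kg.
Lower bound: ⌈1530/260⌉ = 6 vans.
Also, 7 crates each exceed 130 kg, and no two of those can share a van, so at least 7 vans are needed.
A packing using 7 vans:
  van 1: 210 + 50 = 260
  van 2: 200 + 60 = 260
  van 3: 200 + 50 = 250
  van 4: 190 + 50 = 240
  van 5: 190 = 190
  van 6: 170 = 170
  van 7: 160 = 160
This matches the lower bound, so 7 is optimal.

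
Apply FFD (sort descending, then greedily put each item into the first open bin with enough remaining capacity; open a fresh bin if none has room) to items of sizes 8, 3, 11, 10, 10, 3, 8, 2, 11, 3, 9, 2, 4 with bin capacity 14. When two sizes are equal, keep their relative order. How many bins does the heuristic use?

7

Sorted descending: 11, 11, 10, 10, 9, 8, 8, 4, 3, 3, 3, 2, 2.
  11 → bin 1 (new)  [load 11/14]
  11 → bin 2 (new)  [load 11/14]
  10 → bin 3 (new)  [load 10/14]
  10 → bin 4 (new)  [load 10/14]
  9 → bin 5 (new)  [load 9/14]
  8 → bin 6 (new)  [load 8/14]
  8 → bin 7 (new)  [load 8/14]
  4 → bin 3  [load 14/14]
  3 → bin 1  [load 14/14]
  3 → bin 2  [load 14/14]
  3 → bin 4  [load 13/14]
  2 → bin 5  [load 11/14]
  2 → bin 5  [load 13/14]
7 bins opened.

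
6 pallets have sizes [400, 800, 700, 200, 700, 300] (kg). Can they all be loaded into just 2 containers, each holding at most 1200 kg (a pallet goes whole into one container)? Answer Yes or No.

Total = 3100 kg; ⌈3100/1200⌉ = 3.
At least 3 containers are required, but only 2 are allowed.

No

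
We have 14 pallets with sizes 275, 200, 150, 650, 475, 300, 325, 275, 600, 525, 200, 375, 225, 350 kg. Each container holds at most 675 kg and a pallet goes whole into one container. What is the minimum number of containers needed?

Total = 650 + 600 + 525 + 475 + 375 + 350 + 325 + 300 + 275 + 275 + 225 + 200 + 200 + 150 = 4925 kg.
Lower bound: ⌈4925/675⌉ = 8 containers.
A packing using 8 containers:
  container 1: 650 = 650
  container 2: 600 = 600
  container 3: 525 + 150 = 675
  container 4: 475 + 200 = 675
  container 5: 375 + 300 = 675
  container 6: 350 + 325 = 675
  container 7: 275 + 275 = 550
  container 8: 225 + 200 = 425
This matches the lower bound, so 8 is optimal.

8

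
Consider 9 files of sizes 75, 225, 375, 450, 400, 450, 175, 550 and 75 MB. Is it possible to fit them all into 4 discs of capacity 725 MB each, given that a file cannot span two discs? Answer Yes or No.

No

Total = 2775 MB; ⌈2775/725⌉ = 4.
5 files each exceed half the capacity and cannot share a disc, forcing at least 5 discs.
At least 5 discs are required, but only 4 are allowed.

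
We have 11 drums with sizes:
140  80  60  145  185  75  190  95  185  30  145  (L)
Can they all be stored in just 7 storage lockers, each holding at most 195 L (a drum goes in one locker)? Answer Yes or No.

No

Total = 1330 L; ⌈1330/195⌉ = 7.
The bound of 7 does not rule out 7, but exhaustive search shows no assignment into 7 storage lockers of capacity 195 L exists — the minimum is 8.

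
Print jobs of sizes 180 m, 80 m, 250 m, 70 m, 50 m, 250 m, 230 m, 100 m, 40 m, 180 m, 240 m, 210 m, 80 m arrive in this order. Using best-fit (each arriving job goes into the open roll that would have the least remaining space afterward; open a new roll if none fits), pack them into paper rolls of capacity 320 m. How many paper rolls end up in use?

7

  180 → roll 1 (new)  [load 180/320]
  80 → roll 1  [load 260/320]
  250 → roll 2 (new)  [load 250/320]
  70 → roll 2  [load 320/320]
  50 → roll 1  [load 310/320]
  250 → roll 3 (new)  [load 250/320]
  230 → roll 4 (new)  [load 230/320]
  100 → roll 5 (new)  [load 100/320]
  40 → roll 3  [load 290/320]
  180 → roll 5  [load 280/320]
  240 → roll 6 (new)  [load 240/320]
  210 → roll 7 (new)  [load 210/320]
  80 → roll 6  [load 320/320]
7 paper rolls opened.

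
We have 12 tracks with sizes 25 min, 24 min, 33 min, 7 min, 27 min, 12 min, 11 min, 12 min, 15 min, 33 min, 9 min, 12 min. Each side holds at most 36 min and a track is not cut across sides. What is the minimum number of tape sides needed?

7

Total = 33 + 33 + 27 + 25 + 24 + 15 + 12 + 12 + 12 + 11 + 9 + 7 = 220 min.
Lower bound: ⌈220/36⌉ = 7 tape sides.
A packing using 7 tape sides:
  side 1: 33 = 33
  side 2: 33 = 33
  side 3: 27 + 9 = 36
  side 4: 25 + 11 = 36
  side 5: 24 + 12 = 36
  side 6: 15 + 12 + 7 = 34
  side 7: 12 = 12
This matches the lower bound, so 7 is optimal.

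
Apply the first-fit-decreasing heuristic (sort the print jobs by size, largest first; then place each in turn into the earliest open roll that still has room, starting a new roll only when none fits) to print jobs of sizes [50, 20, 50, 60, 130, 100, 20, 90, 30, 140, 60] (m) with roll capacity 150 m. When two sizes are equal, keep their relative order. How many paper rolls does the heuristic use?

Sorted descending: 140, 130, 100, 90, 60, 60, 50, 50, 30, 20, 20.
  140 → roll 1 (new)  [load 140/150]
  130 → roll 2 (new)  [load 130/150]
  100 → roll 3 (new)  [load 100/150]
  90 → roll 4 (new)  [load 90/150]
  60 → roll 4  [load 150/150]
  60 → roll 5 (new)  [load 60/150]
  50 → roll 3  [load 150/150]
  50 → roll 5  [load 110/150]
  30 → roll 5  [load 140/150]
  20 → roll 2  [load 150/150]
  20 → roll 6 (new)  [load 20/150]
6 paper rolls opened.

6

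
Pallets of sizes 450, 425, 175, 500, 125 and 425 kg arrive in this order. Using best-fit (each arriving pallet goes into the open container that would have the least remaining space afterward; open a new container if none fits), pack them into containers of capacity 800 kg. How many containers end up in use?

  450 → container 1 (new)  [load 450/800]
  425 → container 2 (new)  [load 425/800]
  175 → container 1  [load 625/800]
  500 → container 3 (new)  [load 500/800]
  125 → container 1  [load 750/800]
  425 → container 4 (new)  [load 425/800]
4 containers opened.

4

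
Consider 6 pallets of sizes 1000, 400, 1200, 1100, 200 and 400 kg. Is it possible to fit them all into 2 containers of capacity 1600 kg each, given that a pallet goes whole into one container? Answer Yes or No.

Total = 4300 kg; ⌈4300/1600⌉ = 3.
At least 3 containers are required, but only 2 are allowed.

No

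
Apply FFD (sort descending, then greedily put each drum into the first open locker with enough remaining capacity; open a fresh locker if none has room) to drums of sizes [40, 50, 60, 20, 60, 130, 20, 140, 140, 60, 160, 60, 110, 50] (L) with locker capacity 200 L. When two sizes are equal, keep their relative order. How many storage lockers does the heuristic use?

6

Sorted descending: 160, 140, 140, 130, 110, 60, 60, 60, 60, 50, 50, 40, 20, 20.
  160 → locker 1 (new)  [load 160/200]
  140 → locker 2 (new)  [load 140/200]
  140 → locker 3 (new)  [load 140/200]
  130 → locker 4 (new)  [load 130/200]
  110 → locker 5 (new)  [load 110/200]
  60 → locker 2  [load 200/200]
  60 → locker 3  [load 200/200]
  60 → locker 4  [load 190/200]
  60 → locker 5  [load 170/200]
  50 → locker 6 (new)  [load 50/200]
  50 → locker 6  [load 100/200]
  40 → locker 1  [load 200/200]
  20 → locker 5  [load 190/200]
  20 → locker 6  [load 120/200]
6 storage lockers opened.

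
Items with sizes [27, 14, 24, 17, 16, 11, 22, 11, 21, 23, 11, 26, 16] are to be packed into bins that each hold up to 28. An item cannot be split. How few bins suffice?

Total = 27 + 26 + 24 + 23 + 22 + 21 + 17 + 16 + 16 + 14 + 11 + 11 + 11 = 239.
Lower bound: ⌈239/28⌉ = 9 bins.
A packing using 10 bins:
  bin 1: 27 = 27
  bin 2: 26 = 26
  bin 3: 24 = 24
  bin 4: 23 = 23
  bin 5: 22 = 22
  bin 6: 21 = 21
  bin 7: 17 + 11 = 28
  bin 8: 16 + 11 = 27
  bin 9: 16 + 11 = 27
  bin 10: 14 = 14
No arrangement into 9 bins stays within capacity, so 10 is optimal.

10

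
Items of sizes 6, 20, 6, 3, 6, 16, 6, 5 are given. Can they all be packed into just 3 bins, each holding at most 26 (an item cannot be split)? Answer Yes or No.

Yes

A valid assignment using 3 bins:
  bin 1: 20 + 6 = 26
  bin 2: 16 + 6 + 3 = 25
  bin 3: 6 + 6 + 5 = 17
Every load is within 26, so 3 bins suffice.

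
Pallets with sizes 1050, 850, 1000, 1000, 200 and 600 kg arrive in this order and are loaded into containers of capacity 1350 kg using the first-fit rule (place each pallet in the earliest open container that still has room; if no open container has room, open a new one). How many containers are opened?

  1050 → container 1 (new)  [load 1050/1350]
  850 → container 2 (new)  [load 850/1350]
  1000 → container 3 (new)  [load 1000/1350]
  1000 → container 4 (new)  [load 1000/1350]
  200 → container 1  [load 1250/1350]
  600 → container 5 (new)  [load 600/1350]
5 containers opened.

5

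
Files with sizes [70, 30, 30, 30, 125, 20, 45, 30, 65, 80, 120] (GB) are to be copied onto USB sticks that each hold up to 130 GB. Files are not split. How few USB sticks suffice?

Total = 125 + 120 + 80 + 70 + 65 + 45 + 30 + 30 + 30 + 30 + 20 = 645 GB.
Lower bound: ⌈645/130⌉ = 5 USB sticks.
A packing using 6 USB sticks:
  USB stick 1: 125 = 125
  USB stick 2: 120 = 120
  USB stick 3: 80 + 45 = 125
  USB stick 4: 70 + 30 + 30 = 130
  USB stick 5: 65 + 30 + 30 = 125
  USB stick 6: 20 = 20
No arrangement into 5 USB sticks stays within capacity, so 6 is optimal.

6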